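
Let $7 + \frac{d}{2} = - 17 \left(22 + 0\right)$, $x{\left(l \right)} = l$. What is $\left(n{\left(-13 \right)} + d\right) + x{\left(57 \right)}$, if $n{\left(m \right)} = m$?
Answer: $-718$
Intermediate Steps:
$d = -762$ ($d = -14 + 2 \left(- 17 \left(22 + 0\right)\right) = -14 + 2 \left(\left(-17\right) 22\right) = -14 + 2 \left(-374\right) = -14 - 748 = -762$)
$\left(n{\left(-13 \right)} + d\right) + x{\left(57 \right)} = \left(-13 - 762\right) + 57 = -775 + 57 = -718$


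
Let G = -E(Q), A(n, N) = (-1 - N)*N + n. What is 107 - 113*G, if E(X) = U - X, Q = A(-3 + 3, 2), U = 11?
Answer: 2028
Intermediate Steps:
A(n, N) = n + N*(-1 - N) (A(n, N) = N*(-1 - N) + n = n + N*(-1 - N))
Q = -6 (Q = (-3 + 3) - 1*2 - 1*2² = 0 - 2 - 1*4 = 0 - 2 - 4 = -6)
E(X) = 11 - X
G = -17 (G = -(11 - 1*(-6)) = -(11 + 6) = -1*17 = -17)
107 - 113*G = 107 - 113*(-17) = 107 + 1921 = 2028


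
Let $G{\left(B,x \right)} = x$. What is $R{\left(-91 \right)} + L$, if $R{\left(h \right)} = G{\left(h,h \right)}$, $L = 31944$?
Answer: $31853$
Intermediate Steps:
$R{\left(h \right)} = h$
$R{\left(-91 \right)} + L = -91 + 31944 = 31853$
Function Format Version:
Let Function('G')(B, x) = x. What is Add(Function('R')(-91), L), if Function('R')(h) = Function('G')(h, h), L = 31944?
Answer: 31853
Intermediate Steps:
Function('R')(h) = h
Add(Function('R')(-91), L) = Add(-91, 31944) = 31853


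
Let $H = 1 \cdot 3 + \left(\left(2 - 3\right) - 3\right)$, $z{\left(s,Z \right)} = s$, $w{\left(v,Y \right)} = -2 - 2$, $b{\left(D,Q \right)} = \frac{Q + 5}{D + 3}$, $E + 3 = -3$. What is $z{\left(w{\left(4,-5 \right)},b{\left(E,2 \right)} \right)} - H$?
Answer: $-3$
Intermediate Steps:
$E = -6$ ($E = -3 - 3 = -6$)
$b{\left(D,Q \right)} = \frac{5 + Q}{3 + D}$
$w{\left(v,Y \right)} = -4$ ($w{\left(v,Y \right)} = -2 - 2 = -4$)
$H = -1$ ($H = 3 - 4 = -1$)
$z{\left(w{\left(4,-5 \right)},b{\left(E,2 \right)} \right)} - H = -4 - -1 = -4 + 1 = -3$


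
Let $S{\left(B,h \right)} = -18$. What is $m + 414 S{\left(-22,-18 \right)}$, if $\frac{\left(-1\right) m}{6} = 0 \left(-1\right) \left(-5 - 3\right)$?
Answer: $-7452$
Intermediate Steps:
$m = 0$ ($m = - 6 \cdot 0 \left(-1\right) \left(-5 - 3\right) = - 6 \cdot 0 \left(-5 - 3\right) = - 6 \cdot 0 \left(-8\right) = \left(-6\right) 0 = 0$)
$m + 414 S{\left(-22,-18 \right)} = 0 + 414 \left(-18\right) = 0 - 7452 = -7452$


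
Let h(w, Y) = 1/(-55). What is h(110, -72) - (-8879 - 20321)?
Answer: 1605999/55 ≈ 29200.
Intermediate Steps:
h(w, Y) = -1/55
h(110, -72) - (-8879 - 20321) = -1/55 - (-8879 - 20321) = -1/55 - 1*(-29200) = -1/55 + 29200 = 1605999/55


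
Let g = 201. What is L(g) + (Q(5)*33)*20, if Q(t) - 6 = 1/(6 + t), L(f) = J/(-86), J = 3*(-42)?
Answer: 172923/43 ≈ 4021.5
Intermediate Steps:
J = -126
L(f) = 63/43 (L(f) = -126/(-86) = -126*(-1/86) = 63/43)
Q(t) = 6 + 1/(6 + t)
L(g) + (Q(5)*33)*20 = 63/43 + (((37 + 6*5)/(6 + 5))*33)*20 = 63/43 + (((37 + 30)/11)*33)*20 = 63/43 + (((1/11)*67)*33)*20 = 63/43 + ((67/11)*33)*20 = 63/43 + 201*20 = 63/43 + 4020 = 172923/43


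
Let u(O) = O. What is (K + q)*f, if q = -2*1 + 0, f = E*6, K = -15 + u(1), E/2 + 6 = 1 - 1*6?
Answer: 2112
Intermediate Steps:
E = -22 (E = -12 + 2*(1 - 1*6) = -12 + 2*(1 - 6) = -12 + 2*(-5) = -12 - 10 = -22)
K = -14 (K = -15 + 1 = -14)
f = -132 (f = -22*6 = -132)
q = -2 (q = -2 + 0 = -2)
(K + q)*f = (-14 - 2)*(-132) = -16*(-132) = 2112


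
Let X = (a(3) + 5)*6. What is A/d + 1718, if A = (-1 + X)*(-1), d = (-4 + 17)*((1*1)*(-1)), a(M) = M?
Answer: 22381/13 ≈ 1721.6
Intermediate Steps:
X = 48 (X = (3 + 5)*6 = 8*6 = 48)
d = -13 (d = 13*(1*(-1)) = 13*(-1) = -13)
A = -47 (A = (-1 + 48)*(-1) = 47*(-1) = -47)
A/d + 1718 = -47/(-13) + 1718 = -47*(-1/13) + 1718 = 47/13 + 1718 = 22381/13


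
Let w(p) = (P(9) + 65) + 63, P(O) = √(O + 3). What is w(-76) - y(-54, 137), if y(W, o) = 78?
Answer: 50 + 2*√3 ≈ 53.464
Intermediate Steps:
P(O) = √(3 + O)
w(p) = 128 + 2*√3 (w(p) = (√(3 + 9) + 65) + 63 = (√12 + 65) + 63 = (2*√3 + 65) + 63 = (65 + 2*√3) + 63 = 128 + 2*√3)
w(-76) - y(-54, 137) = (128 + 2*√3) - 1*78 = (128 + 2*√3) - 78 = 50 + 2*√3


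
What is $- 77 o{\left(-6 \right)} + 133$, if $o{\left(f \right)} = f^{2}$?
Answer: $-2639$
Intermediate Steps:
$- 77 o{\left(-6 \right)} + 133 = - 77 \left(-6\right)^{2} + 133 = \left(-77\right) 36 + 133 = -2772 + 133 = -2639$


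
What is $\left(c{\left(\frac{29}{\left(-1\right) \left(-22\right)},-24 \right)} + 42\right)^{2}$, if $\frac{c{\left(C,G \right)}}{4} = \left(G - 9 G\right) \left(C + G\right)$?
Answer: $\frac{36539851716}{121} \approx 3.0198 \cdot 10^{8}$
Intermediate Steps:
$c{\left(C,G \right)} = - 32 G \left(C + G\right)$ ($c{\left(C,G \right)} = 4 \left(G - 9 G\right) \left(C + G\right) = 4 - 8 G \left(C + G\right) = 4 \left(- 8 G \left(C + G\right)\right) = - 32 G \left(C + G\right)$)
$\left(c{\left(\frac{29}{\left(-1\right) \left(-22\right)},-24 \right)} + 42\right)^{2} = \left(\left(-32\right) \left(-24\right) \left(\frac{29}{\left(-1\right) \left(-22\right)} - 24\right) + 42\right)^{2} = \left(\left(-32\right) \left(-24\right) \left(\frac{29}{22} - 24\right) + 42\right)^{2} = \left(\left(-32\right) \left(-24\right) \left(- \frac{499}{22}\right) + 42\right)^{2} = \left(- \frac{191616}{11} + 42\right)^{2} = \left(- \frac{191154}{11}\right)^{2} = \frac{36539851716}{121}$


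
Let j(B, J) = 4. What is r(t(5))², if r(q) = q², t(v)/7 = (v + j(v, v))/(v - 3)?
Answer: 15752961/16 ≈ 9.8456e+5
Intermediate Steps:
t(v) = 7*(4 + v)/(-3 + v) (t(v) = 7*((v + 4)/(v - 3)) = 7*((4 + v)/(-3 + v)) = 7*(4 + v)/(-3 + v))
r(t(5))² = ((7*(4 + 5)/(-3 + 5))²)² = ((7*9/2)²)² = ((7*(½)*9)²)² = ((63/2)²)² = (3969/4)² = 15752961/16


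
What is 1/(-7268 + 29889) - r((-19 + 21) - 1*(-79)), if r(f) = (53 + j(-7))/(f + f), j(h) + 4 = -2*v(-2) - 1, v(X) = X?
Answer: -588065/1832301 ≈ -0.32094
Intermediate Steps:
j(h) = -1 (j(h) = -4 + (-2*(-2) - 1) = -4 + (4 - 1) = -4 + 3 = -1)
r(f) = 26/f (r(f) = (53 - 1)/(f + f) = 52/((2*f)) = 52*(1/(2*f)) = 26/f)
1/(-7268 + 29889) - r((-19 + 21) - 1*(-79)) = 1/(-7268 + 29889) - 26/((-19 + 21) - 1*(-79)) = 1/22621 - 26/(2 + 79) = 1/22621 - 26/81 = -588065/1832301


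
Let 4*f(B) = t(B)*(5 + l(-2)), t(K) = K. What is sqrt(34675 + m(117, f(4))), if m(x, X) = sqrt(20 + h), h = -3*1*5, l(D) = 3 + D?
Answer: sqrt(34675 + sqrt(5)) ≈ 186.22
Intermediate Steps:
f(B) = 3*B/2 (f(B) = (B*(5 + (3 - 2)))/4 = (B*(5 + 1))/4 = (B*6)/4 = (6*B)/4 = 3*B/2)
h = -15 (h = -3*5 = -15)
m(x, X) = sqrt(5) (m(x, X) = sqrt(20 - 15) = sqrt(5))
sqrt(34675 + m(117, f(4))) = sqrt(34675 + sqrt(5))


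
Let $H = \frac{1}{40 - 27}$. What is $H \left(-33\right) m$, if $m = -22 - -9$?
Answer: $33$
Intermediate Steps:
$H = \frac{1}{13} \approx 0.076923$
$m = -13$ ($m = -22 + 9 = -13$)
$H \left(-33\right) m = \frac{1}{13} \left(-33\right) \left(-13\right) = \left(- \frac{33}{13}\right) \left(-13\right) = 33$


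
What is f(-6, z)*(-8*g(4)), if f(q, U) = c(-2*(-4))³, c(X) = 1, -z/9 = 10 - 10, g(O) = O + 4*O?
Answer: -160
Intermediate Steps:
g(O) = 5*O
z = 0 (z = -9*(10 - 10) = -9*0 = 0)
f(q, U) = 1 (f(q, U) = 1³ = 1)
f(-6, z)*(-8*g(4)) = 1*(-40*4) = 1*(-8*20) = 1*(-160) = -160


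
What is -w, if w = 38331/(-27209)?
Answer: 38331/27209 ≈ 1.4088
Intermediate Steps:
w = -38331/27209 (w = 38331*(-1/27209) = -38331/27209 ≈ -1.4088)
-w = -1*(-38331/27209) = 38331/27209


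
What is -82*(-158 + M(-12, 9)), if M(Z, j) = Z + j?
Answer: 13202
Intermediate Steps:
-82*(-158 + M(-12, 9)) = -82*(-158 + (-12 + 9)) = -82*(-158 - 3) = -82*(-161) = 13202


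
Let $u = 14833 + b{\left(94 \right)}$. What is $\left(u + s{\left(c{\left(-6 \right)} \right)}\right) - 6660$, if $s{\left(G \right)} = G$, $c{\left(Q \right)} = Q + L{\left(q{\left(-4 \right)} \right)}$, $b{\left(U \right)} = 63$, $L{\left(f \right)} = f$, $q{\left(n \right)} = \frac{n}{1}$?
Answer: $8226$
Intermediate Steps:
$q{\left(n \right)} = n$ ($q{\left(n \right)} = n 1 = n$)
$c{\left(Q \right)} = -4 + Q$ ($c{\left(Q \right)} = Q - 4 = -4 + Q$)
$u = 14896$ ($u = 14833 + 63 = 14896$)
$\left(u + s{\left(c{\left(-6 \right)} \right)}\right) - 6660 = \left(14896 - 10\right) - 6660 = 14886 - 6660 = 8226$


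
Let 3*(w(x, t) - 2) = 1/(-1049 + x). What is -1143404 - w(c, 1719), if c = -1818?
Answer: -9834435005/8601 ≈ -1.1434e+6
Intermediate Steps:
w(x, t) = 2 + 1/(3*(-1049 + x))
-1143404 - w(c, 1719) = -1143404 - (-6293 + 6*(-1818))/(3*(-1049 - 1818)) = -1143404 - (-6293 - 10908)/(3*(-2867)) = -1143404 - (-1)*(-17201)/(3*2867) = -1143404 - 1*17201/8601 = -1143404 - 17201/8601 = -9834435005/8601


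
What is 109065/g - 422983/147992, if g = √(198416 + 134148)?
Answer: -422983/147992 + 109065*√83141/166282 ≈ 186.27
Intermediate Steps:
g = 2*√83141 (g = √332564 = 2*√83141 ≈ 576.68)
109065/g - 422983/147992 = 109065/((2*√83141)) - 422983/147992 = 109065*(√83141/166282) - 422983*1/147992 = 109065*√83141/166282 - 422983/147992 = -422983/147992 + 109065*√83141/166282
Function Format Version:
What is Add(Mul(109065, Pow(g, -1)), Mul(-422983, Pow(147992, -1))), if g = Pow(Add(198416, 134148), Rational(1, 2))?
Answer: Add(Rational(-422983, 147992), Mul(Rational(109065, 166282), Pow(83141, Rational(1, 2)))) ≈ 186.27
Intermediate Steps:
g = Mul(2, Pow(83141, Rational(1, 2))) (g = Pow(332564, Rational(1, 2)) = Mul(2, Pow(83141, Rational(1, 2))) ≈ 576.68)
Add(Mul(109065, Pow(g, -1)), Mul(-422983, Pow(147992, -1))) = Add(Mul(109065, Pow(Mul(2, Pow(83141, Rational(1, 2))), -1)), Mul(-422983, Pow(147992, -1))) = Add(Mul(109065, Mul(Rational(1, 166282), Pow(83141, Rational(1, 2)))), Mul(-422983, Rational(1, 147992))) = Add(Mul(Rational(109065, 166282), Pow(83141, Rational(1, 2))), Rational(-422983, 147992)) = Add(Rational(-422983, 147992), Mul(Rational(109065, 166282), Pow(83141, Rational(1, 2))))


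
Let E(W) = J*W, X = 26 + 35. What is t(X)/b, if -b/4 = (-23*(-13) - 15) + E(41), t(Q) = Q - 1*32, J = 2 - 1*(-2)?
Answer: -29/1792 ≈ -0.016183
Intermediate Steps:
X = 61
J = 4 (J = 2 + 2 = 4)
E(W) = 4*W
t(Q) = -32 + Q (t(Q) = Q - 32 = -32 + Q)
b = -1792 (b = -4*((-23*(-13) - 15) + 4*41) = -4*((299 - 15) + 164) = -4*(284 + 164) = -4*448 = -1792)
t(X)/b = (-32 + 61)/(-1792) = 29*(-1/1792) = -29/1792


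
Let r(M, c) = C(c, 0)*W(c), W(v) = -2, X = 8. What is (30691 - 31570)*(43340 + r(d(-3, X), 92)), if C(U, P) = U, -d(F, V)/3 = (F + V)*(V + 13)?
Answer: -37934124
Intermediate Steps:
d(F, V) = -3*(13 + V)*(F + V) (d(F, V) = -3*(F + V)*(V + 13) = -3*(F + V)*(13 + V) = -3*(13 + V)*(F + V))
r(M, c) = -2*c (r(M, c) = c*(-2) = -2*c)
(30691 - 31570)*(43340 + r(d(-3, X), 92)) = (30691 - 31570)*(43340 - 2*92) = -879*(43340 - 184) = -879*43156 = -37934124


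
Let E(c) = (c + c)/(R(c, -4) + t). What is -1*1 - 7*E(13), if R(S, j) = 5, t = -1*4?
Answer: -183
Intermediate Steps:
t = -4
E(c) = 2*c (E(c) = (c + c)/(5 - 4) = (2*c)/1 = (2*c)*1 = 2*c)
-1*1 - 7*E(13) = -1*1 - 14*13 = -1 - 7*26 = -1 - 182 = -183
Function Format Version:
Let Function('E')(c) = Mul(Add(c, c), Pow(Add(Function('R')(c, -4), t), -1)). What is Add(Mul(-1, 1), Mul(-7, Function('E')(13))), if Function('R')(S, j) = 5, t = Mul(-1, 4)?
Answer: -183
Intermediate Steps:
t = -4
Function('E')(c) = Mul(2, c) (Function('E')(c) = Mul(Add(c, c), Pow(Add(5, -4), -1)) = Mul(Mul(2, c), Pow(1, -1)) = Mul(Mul(2, c), 1) = Mul(2, c))
Add(Mul(-1, 1), Mul(-7, Function('E')(13))) = Add(Mul(-1, 1), Mul(-7, Mul(2, 13))) = Add(-1, Mul(-7, 26)) = Add(-1, -182) = -183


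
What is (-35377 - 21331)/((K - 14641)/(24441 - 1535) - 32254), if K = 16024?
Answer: 1298953448/738808741 ≈ 1.7582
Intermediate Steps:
(-35377 - 21331)/((K - 14641)/(24441 - 1535) - 32254) = (-35377 - 21331)/((16024 - 14641)/(24441 - 1535) - 32254) = -56708/(1383/22906 - 32254) = -56708/(-738808741/22906) = -56708*(-22906/738808741) = 1298953448/738808741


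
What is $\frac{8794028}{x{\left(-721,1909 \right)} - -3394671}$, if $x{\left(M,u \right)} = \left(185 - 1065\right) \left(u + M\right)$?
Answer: $\frac{8794028}{2349231} \approx 3.7434$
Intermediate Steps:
$x{\left(M,u \right)} = - 880 M - 880 u$ ($x{\left(M,u \right)} = - 880 \left(M + u\right) = - 880 M - 880 u$)
$\frac{8794028}{x{\left(-721,1909 \right)} - -3394671} = \frac{8794028}{\left(\left(-880\right) \left(-721\right) - 1679920\right) - -3394671} = \frac{8794028}{\left(634480 - 1679920\right) + 3394671} = \frac{8794028}{-1045440 + 3394671} = \frac{8794028}{2349231}$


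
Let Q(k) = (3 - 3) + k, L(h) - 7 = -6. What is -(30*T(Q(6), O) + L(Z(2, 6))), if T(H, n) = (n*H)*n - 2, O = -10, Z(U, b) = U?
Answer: -17941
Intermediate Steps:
L(h) = 1 (L(h) = 7 - 6 = 1)
Q(k) = k (Q(k) = 0 + k = k)
T(H, n) = -2 + H*n**2 (T(H, n) = (H*n)*n - 2 = H*n**2 - 2 = -2 + H*n**2)
-(30*T(Q(6), O) + L(Z(2, 6))) = -(30*(-2 + 6*(-10)**2) + 1) = -(30*(-2 + 6*100) + 1) = -(30*(-2 + 600) + 1) = -(30*598 + 1) = -(17940 + 1) = -1*17941 = -17941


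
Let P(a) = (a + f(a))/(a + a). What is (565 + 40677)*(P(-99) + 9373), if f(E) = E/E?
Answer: 38271586192/99 ≈ 3.8658e+8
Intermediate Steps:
f(E) = 1
P(a) = (1 + a)/(2*a) (P(a) = (a + 1)/(a + a) = (1 + a)/((2*a)) = (1 + a)*(1/(2*a)) = (1 + a)/(2*a))
(565 + 40677)*(P(-99) + 9373) = (565 + 40677)*((1/2)*(1 - 99)/(-99) + 9373) = 41242*((1/2)*(-1/99)*(-98) + 9373) = 41242*(49/99 + 9373) = 41242*(927976/99) = 38271586192/99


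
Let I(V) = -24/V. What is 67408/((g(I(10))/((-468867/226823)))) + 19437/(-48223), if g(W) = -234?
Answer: 253845819174299/426585335631 ≈ 595.06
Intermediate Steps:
67408/((g(I(10))/((-468867/226823)))) + 19437/(-48223) = 67408/((-234/((-468867/226823)))) + 19437/(-48223) = 67408/((-234/((-468867*1/226823)))) + 19437*(-1/48223) = 67408/((-234/(-468867/226823))) - 19437/48223 = 67408/((-234*(-226823/468867))) - 19437/48223 = 67408/(17692194/156289) - 19437/48223 = 67408*(156289/17692194) - 19437/48223 = 5267564456/8846097 - 19437/48223 = 253845819174299/426585335631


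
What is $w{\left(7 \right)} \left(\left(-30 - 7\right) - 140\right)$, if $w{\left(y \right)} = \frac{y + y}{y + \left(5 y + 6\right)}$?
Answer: $- \frac{413}{8} \approx -51.625$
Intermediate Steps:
$w{\left(y \right)} = \frac{2 y}{6 + 6 y}$ ($w{\left(y \right)} = \frac{2 y}{y + \left(6 + 5 y\right)} = \frac{2 y}{6 + 6 y}$)
$w{\left(7 \right)} \left(\left(-30 - 7\right) - 140\right) = \frac{1}{3} \cdot 7 \frac{1}{1 + 7} \left(\left(-30 - 7\right) - 140\right) = \frac{1}{3} \cdot 7 \cdot \frac{1}{8} \left(-37 - 140\right) = \frac{1}{3} \cdot 7 \cdot \frac{1}{8} \left(-177\right) = \frac{7}{24} \left(-177\right) = - \frac{413}{8}$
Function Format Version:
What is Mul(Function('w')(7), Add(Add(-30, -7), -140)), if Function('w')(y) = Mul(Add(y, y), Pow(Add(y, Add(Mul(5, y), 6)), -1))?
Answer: Rational(-413, 8) ≈ -51.625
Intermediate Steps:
Function('w')(y) = Mul(2, y, Pow(Add(6, Mul(6, y)), -1)) (Function('w')(y) = Mul(Mul(2, y), Pow(Add(y, Add(6, Mul(5, y))), -1)) = Mul(Mul(2, y), Pow(Add(6, Mul(6, y)), -1)) = Mul(2, y, Pow(Add(6, Mul(6, y)), -1)))
Mul(Function('w')(7), Add(Add(-30, -7), -140)) = Mul(Mul(Rational(1, 3), 7, Pow(Add(1, 7), -1)), Add(Add(-30, -7), -140)) = Mul(Mul(Rational(1, 3), 7, Pow(8, -1)), Add(-37, -140)) = Mul(Mul(Rational(1, 3), 7, Rational(1, 8)), -177) = Mul(Rational(7, 24), -177) = Rational(-413, 8)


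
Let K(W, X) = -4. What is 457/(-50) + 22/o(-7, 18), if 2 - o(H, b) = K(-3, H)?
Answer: -821/150 ≈ -5.4733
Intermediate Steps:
o(H, b) = 6 (o(H, b) = 2 - 1*(-4) = 2 + 4 = 6)
457/(-50) + 22/o(-7, 18) = 457/(-50) + 22/6 = 457*(-1/50) + 22*(⅙) = -457/50 + 11/3 = -821/150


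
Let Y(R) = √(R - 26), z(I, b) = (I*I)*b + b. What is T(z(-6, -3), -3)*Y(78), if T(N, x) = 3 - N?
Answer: 228*√13 ≈ 822.07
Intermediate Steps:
z(I, b) = b + b*I² (z(I, b) = I²*b + b = b*I² + b = b + b*I²)
Y(R) = √(-26 + R)
T(z(-6, -3), -3)*Y(78) = (3 - (-3)*(1 + (-6)²))*√(-26 + 78) = (3 - (-3)*(1 + 36))*√52 = (3 - (-3)*37)*(2*√13) = (3 - 1*(-111))*(2*√13) = (3 + 111)*(2*√13) = 114*(2*√13) = 228*√13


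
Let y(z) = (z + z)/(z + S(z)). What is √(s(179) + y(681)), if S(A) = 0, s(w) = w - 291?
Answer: I*√110 ≈ 10.488*I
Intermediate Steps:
s(w) = -291 + w
y(z) = 2 (y(z) = (z + z)/(z + 0) = (2*z)/z = 2)
√(s(179) + y(681)) = √((-291 + 179) + 2) = √(-112 + 2) = √(-110) = I*√110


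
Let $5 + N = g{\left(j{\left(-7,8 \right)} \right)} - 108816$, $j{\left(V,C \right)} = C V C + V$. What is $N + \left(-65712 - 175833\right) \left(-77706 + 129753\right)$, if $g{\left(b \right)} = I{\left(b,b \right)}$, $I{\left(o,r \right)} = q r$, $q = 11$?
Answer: $-12571806441$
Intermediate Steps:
$j{\left(V,C \right)} = V + V C^{2}$ ($j{\left(V,C \right)} = V C^{2} + V = V + V C^{2}$)
$I{\left(o,r \right)} = 11 r$
$g{\left(b \right)} = 11 b$
$N = -113826$ ($N = -5 + \left(11 \left(- 7 \left(1 + 8^{2}\right)\right) - 108816\right) = -5 - \left(108816 - 11 \left(- 7 \left(1 + 64\right)\right)\right) = -5 - \left(108816 - 11 \left(\left(-7\right) 65\right)\right) = -5 + \left(11 \left(-455\right) - 108816\right) = -5 - 113821 = -113826$)
$N + \left(-65712 - 175833\right) \left(-77706 + 129753\right) = -113826 + \left(-65712 - 175833\right) \left(-77706 + 129753\right) = -113826 - 12571692615 = -12571806441$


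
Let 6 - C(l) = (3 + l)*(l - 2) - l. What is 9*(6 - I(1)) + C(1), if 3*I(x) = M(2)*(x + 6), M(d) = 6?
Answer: -61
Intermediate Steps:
I(x) = 12 + 2*x (I(x) = (6*(x + 6))/3 = (6*(6 + x))/3 = (36 + 6*x)/3 = 12 + 2*x)
C(l) = 6 + l - (-2 + l)*(3 + l) (C(l) = 6 - ((3 + l)*(l - 2) - l) = 6 - ((3 + l)*(-2 + l) - l) = 6 - ((-2 + l)*(3 + l) - l) = 6 - (-l + (-2 + l)*(3 + l)) = 6 + (l - (-2 + l)*(3 + l)) = 6 + l - (-2 + l)*(3 + l))
9*(6 - I(1)) + C(1) = 9*(6 - (12 + 2*1)) + (12 - 1*1²) = 9*(6 - (12 + 2)) + (12 - 1*1) = 9*(6 - 1*14) + (12 - 1) = 9*(6 - 14) + 11 = 9*(-8) + 11 = -72 + 11 = -61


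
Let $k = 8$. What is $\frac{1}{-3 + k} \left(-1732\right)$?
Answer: $- \frac{1732}{5} \approx -346.4$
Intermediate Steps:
$\frac{1}{-3 + k} \left(-1732\right) = \frac{1}{-3 + 8} \left(-1732\right) = \frac{1}{5} \left(-1732\right) = - \frac{1732}{5}$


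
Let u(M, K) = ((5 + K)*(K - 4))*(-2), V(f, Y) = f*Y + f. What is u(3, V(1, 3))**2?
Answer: 0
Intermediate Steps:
V(f, Y) = f + Y*f (V(f, Y) = Y*f + f = f + Y*f)
u(M, K) = -2*(-4 + K)*(5 + K) (u(M, K) = ((5 + K)*(-4 + K))*(-2) = ((-4 + K)*(5 + K))*(-2) = -2*(-4 + K)*(5 + K))
u(3, V(1, 3))**2 = (40 - 2*(1 + 3) - 2*(1 + 3)**2)**2 = (40 - 2*4 - 2*(1*4)**2)**2 = (40 - 2*4 - 2*4**2)**2 = (40 - 8 - 2*16)**2 = (40 - 8 - 32)**2 = 0**2 = 0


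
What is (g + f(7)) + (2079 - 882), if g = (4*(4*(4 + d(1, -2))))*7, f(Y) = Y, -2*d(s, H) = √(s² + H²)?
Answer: 1652 - 56*√5 ≈ 1526.8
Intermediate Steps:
d(s, H) = -√(H² + s²)/2 (d(s, H) = -√(s² + H²)/2 = -√(H² + s²)/2)
g = 448 - 56*√5 (g = (4*(4*(4 - √((-2)² + 1²)/2)))*7 = (4*(4*(4 - √(4 + 1)/2)))*7 = (4*(4*(4 - √5/2)))*7 = (4*(16 - 2*√5))*7 = (64 - 8*√5)*7 = 448 - 56*√5 ≈ 322.78)
(g + f(7)) + (2079 - 882) = ((448 - 56*√5) + 7) + (2079 - 882) = (455 - 56*√5) + 1197 = 1652 - 56*√5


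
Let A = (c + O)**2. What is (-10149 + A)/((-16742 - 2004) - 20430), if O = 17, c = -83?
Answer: 5793/39176 ≈ 0.14787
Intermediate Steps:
A = 4356 (A = (-83 + 17)**2 = (-66)**2 = 4356)
(-10149 + A)/((-16742 - 2004) - 20430) = (-10149 + 4356)/((-16742 - 2004) - 20430) = -5793/(-18746 - 20430) = -5793/(-39176) = -5793*(-1/39176) = 5793/39176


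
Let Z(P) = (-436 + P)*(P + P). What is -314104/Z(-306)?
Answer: -5609/8109 ≈ -0.69170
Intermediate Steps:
Z(P) = 2*P*(-436 + P) (Z(P) = (-436 + P)*(2*P) = 2*P*(-436 + P))
-314104/Z(-306) = -314104*(-1/(612*(-436 - 306))) = -314104/(2*(-306)*(-742)) = -314104/454104 = -314104*1/454104 = -5609/8109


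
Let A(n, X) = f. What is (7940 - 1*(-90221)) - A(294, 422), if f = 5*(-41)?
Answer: 98366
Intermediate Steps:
f = -205
A(n, X) = -205
(7940 - 1*(-90221)) - A(294, 422) = (7940 - 1*(-90221)) - 1*(-205) = (7940 + 90221) + 205 = 98161 + 205 = 98366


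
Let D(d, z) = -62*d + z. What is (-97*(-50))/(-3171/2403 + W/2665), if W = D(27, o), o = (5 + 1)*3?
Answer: -10353125250/4143361 ≈ -2498.7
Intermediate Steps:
o = 18 (o = 6*3 = 18)
D(d, z) = z - 62*d
W = -1656 (W = 18 - 62*27 = 18 - 1674 = -1656)
(-97*(-50))/(-3171/2403 + W/2665) = (-97*(-50))/(-3171/2403 - 1656/2665) = 4850/(-3171*1/2403 - 1656*1/2665) = 4850/(-1057/801 - 1656/2665) = 4850/(-4143361/2134665) = 4850*(-2134665/4143361) = -10353125250/4143361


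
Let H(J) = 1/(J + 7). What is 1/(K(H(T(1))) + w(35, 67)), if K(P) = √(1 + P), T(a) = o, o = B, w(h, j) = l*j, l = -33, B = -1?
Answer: -13266/29331119 - √42/29331119 ≈ -0.00045250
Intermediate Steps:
w(h, j) = -33*j
o = -1
T(a) = -1
H(J) = 1/(7 + J)
1/(K(H(T(1))) + w(35, 67)) = 1/(√(1 + 1/(7 - 1)) - 33*67) = 1/(√(1 + 1/6) - 2211) = 1/(√(1 + ⅙) - 2211) = 1/(√(7/6) - 2211) = 1/(√42/6 - 2211) = 1/(-2211 + √42/6)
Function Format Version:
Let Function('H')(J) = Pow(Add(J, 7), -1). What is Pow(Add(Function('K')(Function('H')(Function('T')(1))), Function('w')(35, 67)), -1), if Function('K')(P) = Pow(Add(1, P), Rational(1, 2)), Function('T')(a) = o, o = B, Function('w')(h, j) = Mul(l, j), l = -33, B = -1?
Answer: Add(Rational(-13266, 29331119), Mul(Rational(-1, 29331119), Pow(42, Rational(1, 2)))) ≈ -0.00045250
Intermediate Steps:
Function('w')(h, j) = Mul(-33, j)
o = -1
Function('T')(a) = -1
Function('H')(J) = Pow(Add(7, J), -1)
Pow(Add(Function('K')(Function('H')(Function('T')(1))), Function('w')(35, 67)), -1) = Pow(Add(Pow(Add(1, Pow(Add(7, -1), -1)), Rational(1, 2)), Mul(-33, 67)), -1) = Pow(Add(Pow(Add(1, Pow(6, -1)), Rational(1, 2)), -2211), -1) = Pow(Add(Pow(Add(1, Rational(1, 6)), Rational(1, 2)), -2211), -1) = Pow(Add(Pow(Rational(7, 6), Rational(1, 2)), -2211), -1) = Pow(Add(Mul(Rational(1, 6), Pow(42, Rational(1, 2))), -2211), -1) = Pow(Add(-2211, Mul(Rational(1, 6), Pow(42, Rational(1, 2)))), -1)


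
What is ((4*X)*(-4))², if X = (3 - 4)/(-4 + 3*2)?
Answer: 64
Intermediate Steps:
X = -½ (X = -1/(-4 + 6) = -1/2 = -1*½ = -½ ≈ -0.50000)
((4*X)*(-4))² = ((4*(-½))*(-4))² = (-2*(-4))² = 8² = 64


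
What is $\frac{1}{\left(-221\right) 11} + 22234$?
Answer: $\frac{54050853}{2431} \approx 22234.0$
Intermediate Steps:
$\frac{1}{\left(-221\right) 11} + 22234 = \frac{1}{-2431} + 22234 = - \frac{1}{2431} + 22234 = \frac{54050853}{2431}$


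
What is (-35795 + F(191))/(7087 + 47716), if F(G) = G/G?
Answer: -35794/54803 ≈ -0.65314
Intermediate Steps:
F(G) = 1
(-35795 + F(191))/(7087 + 47716) = (-35795 + 1)/(7087 + 47716) = -35794/54803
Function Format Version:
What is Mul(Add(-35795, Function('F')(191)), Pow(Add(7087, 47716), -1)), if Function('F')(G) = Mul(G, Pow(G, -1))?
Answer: Rational(-35794, 54803) ≈ -0.65314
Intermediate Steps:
Function('F')(G) = 1
Mul(Add(-35795, Function('F')(191)), Pow(Add(7087, 47716), -1)) = Mul(Add(-35795, 1), Pow(Add(7087, 47716), -1)) = Mul(-35794, Pow(54803, -1)) = Mul(-35794, Rational(1, 54803)) = Rational(-35794, 54803)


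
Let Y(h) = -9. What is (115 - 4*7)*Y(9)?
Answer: -783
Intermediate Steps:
(115 - 4*7)*Y(9) = (115 - 4*7)*(-9) = (115 - 28)*(-9) = 87*(-9) = -783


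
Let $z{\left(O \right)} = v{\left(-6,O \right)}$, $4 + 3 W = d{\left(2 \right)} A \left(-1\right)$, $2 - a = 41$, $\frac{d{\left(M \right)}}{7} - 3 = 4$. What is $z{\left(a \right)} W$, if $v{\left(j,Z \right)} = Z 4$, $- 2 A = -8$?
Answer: $10400$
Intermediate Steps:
$A = 4$ ($A = \left(- \frac{1}{2}\right) \left(-8\right) = 4$)
$d{\left(M \right)} = 49$ ($d{\left(M \right)} = 21 + 7 \cdot 4 = 21 + 28 = 49$)
$v{\left(j,Z \right)} = 4 Z$
$a = -39$ ($a = 2 - 41 = -39$)
$W = - \frac{200}{3}$ ($W = - \frac{4}{3} + \frac{49 \cdot 4 \left(-1\right)}{3} = - \frac{4}{3} + \frac{196 \left(-1\right)}{3} = - \frac{4}{3} + \frac{1}{3} \left(-196\right) = - \frac{4}{3} - \frac{196}{3} = - \frac{200}{3} \approx -66.667$)
$z{\left(O \right)} = 4 O$
$z{\left(a \right)} W = 4 \left(-39\right) \left(- \frac{200}{3}\right) = \left(-156\right) \left(- \frac{200}{3}\right) = 10400$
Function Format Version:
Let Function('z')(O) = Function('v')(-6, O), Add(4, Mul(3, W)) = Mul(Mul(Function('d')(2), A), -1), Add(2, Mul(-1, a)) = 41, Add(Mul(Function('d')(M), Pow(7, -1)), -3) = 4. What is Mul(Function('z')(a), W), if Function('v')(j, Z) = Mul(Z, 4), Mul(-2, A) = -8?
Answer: 10400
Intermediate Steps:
A = 4 (A = Mul(Rational(-1, 2), -8) = 4)
Function('d')(M) = 49 (Function('d')(M) = Add(21, Mul(7, 4)) = Add(21, 28) = 49)
Function('v')(j, Z) = Mul(4, Z)
a = -39 (a = Add(2, Mul(-1, 41)) = Add(2, -41) = -39)
W = Rational(-200, 3) (W = Add(Rational(-4, 3), Mul(Rational(1, 3), Mul(Mul(49, 4), -1))) = Add(Rational(-4, 3), Mul(Rational(1, 3), Mul(196, -1))) = Add(Rational(-4, 3), Mul(Rational(1, 3), -196)) = Add(Rational(-4, 3), Rational(-196, 3)) = Rational(-200, 3) ≈ -66.667)
Function('z')(O) = Mul(4, O)
Mul(Function('z')(a), W) = Mul(Mul(4, -39), Rational(-200, 3)) = Mul(-156, Rational(-200, 3)) = 10400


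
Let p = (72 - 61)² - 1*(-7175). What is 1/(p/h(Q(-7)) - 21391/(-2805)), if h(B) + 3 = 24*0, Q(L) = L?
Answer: -2805/6800369 ≈ -0.00041248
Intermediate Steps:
h(B) = -3 (h(B) = -3 + 24*0 = -3 + 0 = -3)
p = 7296 (p = 11² + 7175 = 121 + 7175 = 7296)
1/(p/h(Q(-7)) - 21391/(-2805)) = 1/(7296/(-3) - 21391/(-2805)) = 1/(7296*(-⅓) - 21391*(-1/2805)) = 1/(-2432 + 21391/2805) = 1/(-6800369/2805) = -2805/6800369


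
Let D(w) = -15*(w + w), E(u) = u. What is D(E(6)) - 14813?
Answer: -14993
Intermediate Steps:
D(w) = -30*w
D(E(6)) - 14813 = -30*6 - 14813 = -180 - 14813 = -14993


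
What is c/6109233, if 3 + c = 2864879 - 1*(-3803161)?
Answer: 2222679/2036411 ≈ 1.0915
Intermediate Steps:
c = 6668037 (c = -3 + (2864879 - 1*(-3803161)) = -3 + (2864879 + 3803161) = -3 + 6668040 = 6668037)
c/6109233 = 6668037/6109233 = 6668037*(1/6109233) = 2222679/2036411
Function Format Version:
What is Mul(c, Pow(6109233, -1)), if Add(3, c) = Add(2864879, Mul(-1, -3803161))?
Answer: Rational(2222679, 2036411) ≈ 1.0915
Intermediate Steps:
c = 6668037 (c = Add(-3, Add(2864879, Mul(-1, -3803161))) = Add(-3, Add(2864879, 3803161)) = Add(-3, 6668040) = 6668037)
Mul(c, Pow(6109233, -1)) = Mul(6668037, Pow(6109233, -1)) = Mul(6668037, Rational(1, 6109233)) = Rational(2222679, 2036411)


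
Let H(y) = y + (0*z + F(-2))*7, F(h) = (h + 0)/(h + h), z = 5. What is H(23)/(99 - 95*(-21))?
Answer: 53/4188 ≈ 0.012655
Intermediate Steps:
F(h) = ½ (F(h) = h/((2*h)) = h*(1/(2*h)) = ½)
H(y) = 7/2 + y (H(y) = y + (0*5 + ½)*7 = y + (0 + ½)*7 = y + (½)*7 = y + 7/2 = 7/2 + y)
H(23)/(99 - 95*(-21)) = (7/2 + 23)/(99 - 95*(-21)) = 53/(2*(99 + 1995)) = (53/2)/2094 = (53/2)*(1/2094) = 53/4188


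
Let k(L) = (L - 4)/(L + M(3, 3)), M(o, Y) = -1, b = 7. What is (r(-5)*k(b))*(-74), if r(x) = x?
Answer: 185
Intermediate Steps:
k(L) = (-4 + L)/(-1 + L) (k(L) = (L - 4)/(L - 1) = (-4 + L)/(-1 + L))
(r(-5)*k(b))*(-74) = -5*(-4 + 7)/(-1 + 7)*(-74) = -5*3/6*(-74) = -5*1/2*(-74) = -5/2*(-74) = 185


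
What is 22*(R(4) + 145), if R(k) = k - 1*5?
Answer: 3168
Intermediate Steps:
R(k) = -5 + k (R(k) = k - 5 = -5 + k)
22*(R(4) + 145) = 22*((-5 + 4) + 145) = 22*(-1 + 145) = 22*144 = 3168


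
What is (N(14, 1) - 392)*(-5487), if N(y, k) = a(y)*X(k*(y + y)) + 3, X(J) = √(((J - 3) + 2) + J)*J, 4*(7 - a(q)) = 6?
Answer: 2134443 - 844998*√55 ≈ -4.1322e+6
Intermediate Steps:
a(q) = 11/2 (a(q) = 7 - ¼*6 = 7 - 3/2 = 11/2)
X(J) = J*√(-1 + 2*J) (X(J) = √(((-3 + J) + 2) + J)*J = √((-1 + J) + J)*J = √(-1 + 2*J)*J = J*√(-1 + 2*J))
N(y, k) = 3 + 11*k*y*√(-1 + 4*k*y) (N(y, k) = 11*((k*(y + y))*√(-1 + 2*(k*(y + y))))/2 + 3 = 11*((k*(2*y))*√(-1 + 2*(k*(2*y))))/2 + 3 = 11*((2*k*y)*√(-1 + 2*(2*k*y)))/2 + 3 = 11*((2*k*y)*√(-1 + 4*k*y))/2 + 3 = 11*(2*k*y*√(-1 + 4*k*y))/2 + 3 = 11*k*y*√(-1 + 4*k*y) + 3 = 3 + 11*k*y*√(-1 + 4*k*y))
(N(14, 1) - 392)*(-5487) = ((3 + 11*1*14*√(-1 + 4*1*14)) - 392)*(-5487) = ((3 + 11*1*14*√(-1 + 56)) - 392)*(-5487) = ((3 + 11*1*14*√55) - 392)*(-5487) = ((3 + 154*√55) - 392)*(-5487) = (-389 + 154*√55)*(-5487) = 2134443 - 844998*√55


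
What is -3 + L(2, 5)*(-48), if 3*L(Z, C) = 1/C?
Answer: -31/5 ≈ -6.2000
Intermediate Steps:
L(Z, C) = 1/(3*C)
-3 + L(2, 5)*(-48) = -3 + ((⅓)/5)*(-48) = -3 + ((⅓)*(⅕))*(-48) = -3 + (1/15)*(-48) = -3 - 16/5 = -31/5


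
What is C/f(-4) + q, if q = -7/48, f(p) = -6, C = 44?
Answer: -359/48 ≈ -7.4792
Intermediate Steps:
q = -7/48 (q = -7*1/48 = -7/48 ≈ -0.14583)
C/f(-4) + q = 44/(-6) - 7/48 = 44*(-1/6) - 7/48 = -22/3 - 7/48 = -359/48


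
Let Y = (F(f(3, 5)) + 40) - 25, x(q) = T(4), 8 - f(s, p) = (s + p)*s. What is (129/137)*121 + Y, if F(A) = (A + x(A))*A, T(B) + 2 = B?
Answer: 48352/137 ≈ 352.93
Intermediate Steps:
f(s, p) = 8 - s*(p + s) (f(s, p) = 8 - (s + p)*s = 8 - (p + s)*s = 8 - s*(p + s))
T(B) = -2 + B
x(q) = 2 (x(q) = -2 + 4 = 2)
F(A) = A*(2 + A) (F(A) = (A + 2)*A = (2 + A)*A = A*(2 + A))
Y = 239 (Y = ((8 - 1*3**2 - 1*5*3)*(2 + (8 - 1*3**2 - 1*5*3)) + 40) - 25 = ((8 - 1*9 - 15)*(2 + (8 - 1*9 - 15)) + 40) - 25 = ((8 - 9 - 15)*(2 + (8 - 9 - 15)) + 40) - 25 = (-16*(2 - 16) + 40) - 25 = (-16*(-14) + 40) - 25 = (224 + 40) - 25 = 264 - 25 = 239)
(129/137)*121 + Y = (129/137)*121 + 239 = 15609/137 + 239 = 48352/137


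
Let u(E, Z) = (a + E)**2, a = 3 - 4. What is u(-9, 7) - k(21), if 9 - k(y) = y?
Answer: 112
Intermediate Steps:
k(y) = 9 - y
a = -1
u(E, Z) = (-1 + E)**2
u(-9, 7) - k(21) = (-1 - 9)**2 - (9 - 1*21) = (-10)**2 - (9 - 21) = 100 - 1*(-12) = 100 + 12 = 112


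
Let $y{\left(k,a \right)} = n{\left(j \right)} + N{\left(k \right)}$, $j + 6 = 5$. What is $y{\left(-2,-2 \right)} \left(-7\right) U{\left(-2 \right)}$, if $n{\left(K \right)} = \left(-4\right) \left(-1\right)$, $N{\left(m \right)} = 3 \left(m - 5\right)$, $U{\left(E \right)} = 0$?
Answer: $0$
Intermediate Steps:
$j = -1$ ($j = -6 + 5 = -1$)
$N{\left(m \right)} = -15 + 3 m$ ($N{\left(m \right)} = 3 \left(-5 + m\right) = -15 + 3 m$)
$n{\left(K \right)} = 4$
$y{\left(k,a \right)} = -11 + 3 k$ ($y{\left(k,a \right)} = 4 + \left(-15 + 3 k\right) = -11 + 3 k$)
$y{\left(-2,-2 \right)} \left(-7\right) U{\left(-2 \right)} = \left(-11 + 3 \left(-2\right)\right) \left(-7\right) 0 = \left(-11 - 6\right) \left(-7\right) 0 = \left(-17\right) \left(-7\right) 0 = 119 \cdot 0 = 0$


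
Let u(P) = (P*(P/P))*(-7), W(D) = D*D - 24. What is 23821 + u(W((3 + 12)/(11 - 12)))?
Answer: 22414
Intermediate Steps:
W(D) = -24 + D² (W(D) = D² - 24 = -24 + D²)
u(P) = -7*P (u(P) = (P*1)*(-7) = P*(-7) = -7*P)
23821 + u(W((3 + 12)/(11 - 12))) = 23821 - 7*(-24 + ((3 + 12)/(11 - 12))²) = 23821 - 7*(-24 + (15/(-1))²) = 23821 - 7*(-24 + (15*(-1))²) = 23821 - 7*(-24 + (-15)²) = 23821 - 7*(-24 + 225) = 23821 - 7*201 = 23821 - 1407 = 22414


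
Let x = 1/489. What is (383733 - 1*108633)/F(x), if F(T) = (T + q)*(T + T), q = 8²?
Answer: 4698727650/4471 ≈ 1.0509e+6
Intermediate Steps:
q = 64
x = 1/489 ≈ 0.0020450
F(T) = 2*T*(64 + T) (F(T) = (T + 64)*(T + T) = (64 + T)*(2*T) = 2*T*(64 + T))
(383733 - 1*108633)/F(x) = (383733 - 1*108633)/((2*(1/489)*(64 + 1/489))) = (383733 - 108633)/((2*(1/489)*(31297/489))) = 275100/(62594/239121) = 275100*(239121/62594) = 4698727650/4471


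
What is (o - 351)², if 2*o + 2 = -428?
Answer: 320356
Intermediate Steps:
o = -215 (o = -1 + (½)*(-428) = -1 - 214 = -215)
(o - 351)² = (-215 - 351)² = (-566)² = 320356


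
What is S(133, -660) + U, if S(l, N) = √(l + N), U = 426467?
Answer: 426467 + I*√527 ≈ 4.2647e+5 + 22.956*I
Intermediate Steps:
S(l, N) = √(N + l)
S(133, -660) + U = √(-660 + 133) + 426467 = √(-527) + 426467 = I*√527 + 426467 = 426467 + I*√527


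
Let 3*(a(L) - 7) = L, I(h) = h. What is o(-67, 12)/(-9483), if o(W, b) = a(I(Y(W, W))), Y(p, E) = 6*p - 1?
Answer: 382/28449 ≈ 0.013428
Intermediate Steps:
Y(p, E) = -1 + 6*p
a(L) = 7 + L/3
o(W, b) = 20/3 + 2*W (o(W, b) = 7 + (-1 + 6*W)/3 = 7 + (-⅓ + 2*W) = 20/3 + 2*W)
o(-67, 12)/(-9483) = (20/3 + 2*(-67))/(-9483) = (20/3 - 134)*(-1/9483) = -382/3*(-1/9483) = 382/28449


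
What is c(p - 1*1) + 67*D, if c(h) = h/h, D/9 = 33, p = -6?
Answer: 19900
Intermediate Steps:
D = 297 (D = 9*33 = 297)
c(h) = 1
c(p - 1*1) + 67*D = 1 + 67*297 = 1 + 19899 = 19900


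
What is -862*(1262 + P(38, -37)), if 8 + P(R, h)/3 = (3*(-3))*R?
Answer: -182744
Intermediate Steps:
P(R, h) = -24 - 27*R (P(R, h) = -24 + 3*((3*(-3))*R) = -24 + 3*(-9*R) = -24 - 27*R)
-862*(1262 + P(38, -37)) = -862*(1262 + (-24 - 27*38)) = -862*(1262 + (-24 - 1026)) = -862*(1262 - 1050) = -862*212 = -182744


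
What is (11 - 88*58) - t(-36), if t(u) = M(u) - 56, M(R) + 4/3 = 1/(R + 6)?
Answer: -151069/30 ≈ -5035.6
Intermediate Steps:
M(R) = -4/3 + 1/(6 + R) (M(R) = -4/3 + 1/(R + 6) = -4/3 + 1/(6 + R))
t(u) = -56 + (-21 - 4*u)/(3*(6 + u)) (t(u) = (-21 - 4*u)/(3*(6 + u)) - 56 = -56 + (-21 - 4*u)/(3*(6 + u)))
(11 - 88*58) - t(-36) = (11 - 88*58) - (-1029 - 172*(-36))/(3*(6 - 36)) = (11 - 5104) - (-1029 + 6192)/(3*(-30)) = -5093 - (-1)*5163/(3*30) = -5093 - 1*(-1721/30) = -5093 + 1721/30 = -151069/30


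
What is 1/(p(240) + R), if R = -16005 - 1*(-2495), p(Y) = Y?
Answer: -1/13270 ≈ -7.5358e-5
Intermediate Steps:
R = -13510 (R = -16005 + 2495 = -13510)
1/(p(240) + R) = 1/(240 - 13510) = 1/(-13270) = -1/13270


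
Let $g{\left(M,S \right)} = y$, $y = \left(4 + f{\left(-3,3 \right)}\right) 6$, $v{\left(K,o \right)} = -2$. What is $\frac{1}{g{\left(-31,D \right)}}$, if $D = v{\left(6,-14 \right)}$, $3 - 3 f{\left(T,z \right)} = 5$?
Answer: $\frac{1}{20} \approx 0.05$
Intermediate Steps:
$f{\left(T,z \right)} = - \frac{2}{3}$ ($f{\left(T,z \right)} = 1 - \frac{5}{3} = - \frac{2}{3}$)
$y = 20$ ($y = \left(4 - \frac{2}{3}\right) 6 = \frac{10}{3} \cdot 6 = 20$)
$D = -2$
$g{\left(M,S \right)} = 20$
$\frac{1}{g{\left(-31,D \right)}} = \frac{1}{20}$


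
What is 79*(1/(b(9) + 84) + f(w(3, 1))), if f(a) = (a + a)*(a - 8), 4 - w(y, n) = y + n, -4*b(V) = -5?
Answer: 316/341 ≈ 0.92669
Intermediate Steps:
b(V) = 5/4 (b(V) = -1/4*(-5) = 5/4)
w(y, n) = 4 - n - y (w(y, n) = 4 - (y + n) = 4 - (n + y) = 4 + (-n - y) = 4 - n - y)
f(a) = 2*a*(-8 + a) (f(a) = (2*a)*(-8 + a) = 2*a*(-8 + a))
79*(1/(b(9) + 84) + f(w(3, 1))) = 79*(1/(5/4 + 84) + 2*(4 - 1*1 - 1*3)*(-8 + (4 - 1*1 - 1*3))) = 79*(1/(341/4) + 2*(4 - 1 - 3)*(-8 + (4 - 1 - 3))) = 79*(4/341 + 2*0*(-8 + 0)) = 79*(4/341 + 2*0*(-8)) = 79*(4/341 + 0) = 79*(4/341) = 316/341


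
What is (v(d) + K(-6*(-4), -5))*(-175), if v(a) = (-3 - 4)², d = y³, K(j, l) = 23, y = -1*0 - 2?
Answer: -12600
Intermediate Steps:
y = -2 (y = 0 - 2 = -2)
d = -8 (d = (-2)³ = -8)
v(a) = 49 (v(a) = (-7)² = 49)
(v(d) + K(-6*(-4), -5))*(-175) = (49 + 23)*(-175) = 72*(-175) = -12600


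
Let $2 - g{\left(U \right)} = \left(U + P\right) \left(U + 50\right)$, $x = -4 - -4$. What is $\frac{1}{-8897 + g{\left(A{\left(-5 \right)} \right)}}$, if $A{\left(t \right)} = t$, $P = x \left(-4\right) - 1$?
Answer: $- \frac{1}{8625} \approx -0.00011594$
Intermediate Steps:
$x = 0$ ($x = -4 + 4 = 0$)
$P = -1$ ($P = 0 \left(-4\right) - 1 = 0 - 1 = -1$)
$g{\left(U \right)} = 2 - \left(-1 + U\right) \left(50 + U\right)$ ($g{\left(U \right)} = 2 - \left(U - 1\right) \left(U + 50\right) = 2 - \left(-1 + U\right) \left(50 + U\right)$)
$\frac{1}{-8897 + g{\left(A{\left(-5 \right)} \right)}} = \frac{1}{-8897 - -272} = \frac{1}{-8897 + \left(52 - 25 + 245\right)} = \frac{1}{-8897 + 272} = \frac{1}{-8625} = - \frac{1}{8625}$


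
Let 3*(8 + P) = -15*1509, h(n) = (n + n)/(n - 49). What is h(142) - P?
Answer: 702713/93 ≈ 7556.1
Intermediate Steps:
h(n) = 2*n/(-49 + n) (h(n) = (2*n)/(-49 + n) = 2*n/(-49 + n))
P = -7553 (P = -8 + (-15*1509)/3 = -8 + (⅓)*(-22635) = -8 - 7545 = -7553)
h(142) - P = 2*142/(-49 + 142) - 1*(-7553) = 2*142/93 + 7553 = 2*142*(1/93) + 7553 = 284/93 + 7553 = 702713/93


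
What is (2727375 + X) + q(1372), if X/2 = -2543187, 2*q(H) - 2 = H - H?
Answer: -2358998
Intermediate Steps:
q(H) = 1 (q(H) = 1 + (H - H)/2 = 1 + (½)*0 = 1 + 0 = 1)
X = -5086374 (X = 2*(-2543187) = -5086374)
(2727375 + X) + q(1372) = (2727375 - 5086374) + 1 = -2358999 + 1 = -2358998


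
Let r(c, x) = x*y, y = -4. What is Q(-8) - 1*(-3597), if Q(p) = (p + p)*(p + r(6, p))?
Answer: 3213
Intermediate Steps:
r(c, x) = -4*x (r(c, x) = x*(-4) = -4*x)
Q(p) = -6*p² (Q(p) = (p + p)*(p - 4*p) = (2*p)*(-3*p) = -6*p²)
Q(-8) - 1*(-3597) = -6*(-8)² - 1*(-3597) = -6*64 + 3597 = -384 + 3597 = 3213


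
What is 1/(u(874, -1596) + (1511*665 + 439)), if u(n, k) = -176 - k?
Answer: 1/1006674 ≈ 9.9337e-7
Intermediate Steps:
1/(u(874, -1596) + (1511*665 + 439)) = 1/((-176 - 1*(-1596)) + (1511*665 + 439)) = 1/((-176 + 1596) + (1004815 + 439)) = 1/(1420 + 1005254) = 1/1006674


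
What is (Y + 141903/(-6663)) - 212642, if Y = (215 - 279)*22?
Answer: -475452351/2221 ≈ -2.1407e+5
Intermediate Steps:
Y = -1408 (Y = -64*22 = -1408)
(Y + 141903/(-6663)) - 212642 = (-1408 + 141903/(-6663)) - 212642 = (-1408 + 141903*(-1/6663)) - 212642 = (-1408 - 47301/2221) - 212642 = -3174469/2221 - 212642 = -475452351/2221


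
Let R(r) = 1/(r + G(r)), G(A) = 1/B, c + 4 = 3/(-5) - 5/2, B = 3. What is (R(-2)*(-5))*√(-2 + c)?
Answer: 3*I*√910/10 ≈ 9.0499*I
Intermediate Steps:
c = -71/10 (c = -4 + (3/(-5) - 5/2) = -4 + (3*(-⅕) - 5*½) = -4 + (-⅗ - 5/2) = -4 - 31/10 = -71/10 ≈ -7.1000)
G(A) = ⅓ (G(A) = 1/3 = ⅓)
R(r) = 1/(⅓ + r) (R(r) = 1/(r + ⅓) = 1/(⅓ + r))
(R(-2)*(-5))*√(-2 + c) = ((3/(1 + 3*(-2)))*(-5))*√(-2 - 71/10) = ((3/(1 - 6))*(-5))*√(-91/10) = ((3/(-5))*(-5))*(I*√910/10) = ((3*(-⅕))*(-5))*(I*√910/10) = (-⅗*(-5))*(I*√910/10) = 3*(I*√910/10) = 3*I*√910/10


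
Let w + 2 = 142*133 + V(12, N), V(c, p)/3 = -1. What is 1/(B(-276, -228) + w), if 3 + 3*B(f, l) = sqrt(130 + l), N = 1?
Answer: 84960/1604044849 - 21*I*sqrt(2)/3208089698 ≈ 5.2966e-5 - 9.2574e-9*I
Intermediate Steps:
V(c, p) = -3 (V(c, p) = 3*(-1) = -3)
B(f, l) = -1 + sqrt(130 + l)/3
w = 18881 (w = -2 + (142*133 - 3) = -2 + (18886 - 3) = -2 + 18883 = 18881)
1/(B(-276, -228) + w) = 1/((-1 + sqrt(130 - 228)/3) + 18881) = 1/((-1 + sqrt(-98)/3) + 18881) = 1/((-1 + (7*I*sqrt(2))/3) + 18881) = 1/((-1 + 7*I*sqrt(2)/3) + 18881) = 1/(18880 + 7*I*sqrt(2)/3)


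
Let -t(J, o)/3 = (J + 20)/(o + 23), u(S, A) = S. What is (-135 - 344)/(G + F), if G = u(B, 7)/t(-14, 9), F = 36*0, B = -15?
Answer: -1437/80 ≈ -17.962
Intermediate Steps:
t(J, o) = -3*(20 + J)/(23 + o) (t(J, o) = -3*(J + 20)/(o + 23) = -3*(20 + J)/(23 + o))
F = 0
G = 80/3 (G = -15*(23 + 9)/(3*(-20 - 1*(-14))) = -15*32/(3*(-20 + 14)) = -15/(3*(1/32)*(-6)) = -15/(-9/16) = -15*(-16/9) = 80/3 ≈ 26.667)
(-135 - 344)/(G + F) = (-135 - 344)/(80/3 + 0) = -479/80/3 = -479*3/80 = -1437/80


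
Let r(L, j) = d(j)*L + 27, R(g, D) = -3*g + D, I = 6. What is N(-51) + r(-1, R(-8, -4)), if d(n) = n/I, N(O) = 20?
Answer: 131/3 ≈ 43.667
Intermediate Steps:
d(n) = n/6
R(g, D) = D - 3*g
r(L, j) = 27 + L*j/6 (r(L, j) = (j/6)*L + 27 = L*j/6 + 27 = 27 + L*j/6)
N(-51) + r(-1, R(-8, -4)) = 20 + (27 + (⅙)*(-1)*(-4 - 3*(-8))) = 20 + (27 + (⅙)*(-1)*(-4 + 24)) = 20 + (27 + (⅙)*(-1)*20) = 20 + (27 - 10/3) = 20 + 71/3 = 131/3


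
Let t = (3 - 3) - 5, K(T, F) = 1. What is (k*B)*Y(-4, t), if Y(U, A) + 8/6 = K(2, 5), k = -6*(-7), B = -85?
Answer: 1190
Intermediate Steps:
k = 42
t = -5 (t = 0 - 5 = -5)
Y(U, A) = -⅓ (Y(U, A) = -4/3 + 1 = -⅓)
(k*B)*Y(-4, t) = (42*(-85))*(-⅓) = -3570*(-⅓) = 1190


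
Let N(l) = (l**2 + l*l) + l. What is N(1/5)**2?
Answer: 49/625 ≈ 0.078400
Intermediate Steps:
N(l) = l + 2*l**2 (N(l) = (l**2 + l**2) + l = 2*l**2 + l = l + 2*l**2)
N(1/5)**2 = ((1 + 2/5)/5)**2 = ((1/5)*(7/5))**2 = (7/25)**2 = 49/625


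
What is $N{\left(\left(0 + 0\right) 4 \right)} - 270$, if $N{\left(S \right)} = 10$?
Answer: $-260$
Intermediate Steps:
$N{\left(\left(0 + 0\right) 4 \right)} - 270 = 10 - 270 = -260$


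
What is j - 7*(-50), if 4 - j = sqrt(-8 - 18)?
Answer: 354 - I*sqrt(26) ≈ 354.0 - 5.099*I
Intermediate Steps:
j = 4 - I*sqrt(26) (j = 4 - sqrt(-8 - 18) = 4 - sqrt(-26) = 4 - I*sqrt(26) ≈ 4.0 - 5.099*I)
j - 7*(-50) = (4 - I*sqrt(26)) - 7*(-50) = (4 - I*sqrt(26)) + 350 = 354 - I*sqrt(26)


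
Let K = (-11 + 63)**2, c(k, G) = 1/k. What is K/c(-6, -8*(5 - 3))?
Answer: -16224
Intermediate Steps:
K = 2704 (K = 52**2 = 2704)
K/c(-6, -8*(5 - 3)) = 2704/(1/(-6)) = 2704/(-1/6) = 2704*(-6) = -16224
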